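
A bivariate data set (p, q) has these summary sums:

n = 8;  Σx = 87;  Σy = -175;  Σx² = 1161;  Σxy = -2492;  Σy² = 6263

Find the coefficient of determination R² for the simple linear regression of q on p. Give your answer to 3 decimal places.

Sxx = Σx² − (Σx)²/n = 1161 − 946.125 = 214.875
Sxy = Σxy − (Σx)(Σy)/n = -2492 − (-1903.125) = -588.875
Syy = Σy² − (Σy)²/n = 6263 − 3828.125 = 2434.875
R² = Sxy²/(Sxx·Syy) = (-588.875)²/(214.875·2434.875) = 0.662802

0.663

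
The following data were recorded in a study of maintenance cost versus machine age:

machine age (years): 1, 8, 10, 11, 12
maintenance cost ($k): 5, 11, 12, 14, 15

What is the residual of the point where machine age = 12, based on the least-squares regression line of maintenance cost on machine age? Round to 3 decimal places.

n = 5, Σx = 42, Σy = 57, Σxy = 547, Σx² = 430
Sxx = Σx² − (Σx)²/n = 430 − 352.8 = 77.2
Sxy = Σxy − (Σx)(Σy)/n = 547 − 478.8 = 68.2
b = Sxy/Sxx = 68.2/77.2 = 0.883420
a = ȳ − b·x̄ = 11.4 − 0.883420·8.4 = 3.979275
ŷ(12) = 3.979275 + 0.883420·12 = 14.580311
residual = y − ŷ = 15 − 14.580311 = 0.419689

0.420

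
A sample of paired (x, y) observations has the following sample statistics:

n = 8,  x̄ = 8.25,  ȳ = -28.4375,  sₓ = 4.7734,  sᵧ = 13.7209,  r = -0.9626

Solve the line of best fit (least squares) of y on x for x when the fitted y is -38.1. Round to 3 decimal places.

b = r · sᵧ/sₓ = -0.9626 · 13.7209/4.7734 = -2.766946
a = ȳ − b·x̄ = -28.4375 − (-2.766946)·8.25 = -5.610198
Set a + b·x = -38.1: x = (-38.1 − (-5.610198)) / (-2.766946) = 11.742118

11.742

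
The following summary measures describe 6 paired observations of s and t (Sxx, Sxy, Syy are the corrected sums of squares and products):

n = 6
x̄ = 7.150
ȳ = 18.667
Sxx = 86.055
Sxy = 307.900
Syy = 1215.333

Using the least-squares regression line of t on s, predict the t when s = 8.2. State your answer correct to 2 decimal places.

22.42

b = Sxy/Sxx = 307.9/86.055 = 3.577944
a = ȳ − b·x̄ = 18.667 − 3.577944·7.15 = -6.915302
ŷ(8.2) = a + b·8.2 = -6.915302 + 3.577944·8.2 = 22.423842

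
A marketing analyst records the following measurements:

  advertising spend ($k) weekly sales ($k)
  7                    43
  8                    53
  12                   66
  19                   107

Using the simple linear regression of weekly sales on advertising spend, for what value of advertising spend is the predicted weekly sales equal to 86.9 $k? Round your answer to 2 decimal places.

n = 4, Σx = 46, Σy = 269, Σxy = 3550, Σx² = 618
Sxx = Σx² − (Σx)²/n = 618 − 529 = 89
Sxy = Σxy − (Σx)(Σy)/n = 3550 − 3093.5 = 456.5
b = Sxy/Sxx = 456.5/89 = 5.129213
a = ȳ − b·x̄ = 67.25 − 5.129213·11.5 = 8.264045
Set a + b·x = 86.9: x = (86.9 − 8.264045) / 5.129213 = 15.330997

15.33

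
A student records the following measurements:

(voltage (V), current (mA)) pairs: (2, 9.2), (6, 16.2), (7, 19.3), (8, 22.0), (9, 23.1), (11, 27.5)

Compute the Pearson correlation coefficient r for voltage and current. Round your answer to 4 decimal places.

0.9960

n = 6, Σx = 43, Σy = 117.3, Σxy = 937.1, Σx² = 355, Σy² = 2493.43
Sxx = Σx² − (Σx)²/n = 355 − 308.166667 = 46.833333
Sxy = Σxy − (Σx)(Σy)/n = 937.1 − 840.65 = 96.45
Syy = Σy² − (Σy)²/n = 2493.43 − 2293.215 = 200.215
r = Sxy/√(Sxx·Syy) = 96.45/√(9376.735833) = 96.45/96.833547 = 0.996039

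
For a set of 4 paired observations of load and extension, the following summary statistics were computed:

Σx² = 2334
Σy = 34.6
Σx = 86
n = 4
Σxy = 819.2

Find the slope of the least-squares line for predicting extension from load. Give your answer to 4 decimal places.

0.1553

Sxx = Σx² − (Σx)²/n = 2334 − 1849 = 485
Sxy = Σxy − (Σx)(Σy)/n = 819.2 − 743.9 = 75.3
b = Sxy/Sxx = 75.3/485 = 0.155258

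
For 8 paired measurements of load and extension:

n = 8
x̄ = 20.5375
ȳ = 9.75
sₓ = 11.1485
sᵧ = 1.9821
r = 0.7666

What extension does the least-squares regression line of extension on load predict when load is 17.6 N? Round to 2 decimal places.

b = r · sᵧ/sₓ = 0.7666 · 1.9821/11.1485 = 0.136294
a = ȳ − b·x̄ = 9.75 − 0.136294·20.5375 = 6.950854
ŷ(17.6) = a + b·17.6 = 6.950854 + 0.136294·17.6 = 9.349635

9.35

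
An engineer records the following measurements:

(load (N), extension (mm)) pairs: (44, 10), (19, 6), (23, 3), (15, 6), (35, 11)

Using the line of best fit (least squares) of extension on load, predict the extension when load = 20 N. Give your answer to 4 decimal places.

n = 5, Σx = 136, Σy = 36, Σxy = 1098, Σx² = 4276
Sxx = Σx² − (Σx)²/n = 4276 − 3699.2 = 576.8
Sxy = Σxy − (Σx)(Σy)/n = 1098 − 979.2 = 118.8
b = Sxy/Sxx = 118.8/576.8 = 0.205964
a = ȳ − b·x̄ = 7.2 − 0.205964·27.2 = 1.597781
ŷ(20) = a + b·20 = 1.597781 + 0.205964·20 = 5.717060

5.7171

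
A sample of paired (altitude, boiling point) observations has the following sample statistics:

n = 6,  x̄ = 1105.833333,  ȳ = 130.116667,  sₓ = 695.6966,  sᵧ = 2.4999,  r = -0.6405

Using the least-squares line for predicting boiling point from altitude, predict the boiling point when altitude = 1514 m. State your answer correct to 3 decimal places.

129.177

b = r · sᵧ/sₓ = -0.6405 · 2.4999/695.6966 = -0.002302
a = ȳ − b·x̄ = 130.116667 − (-0.002302)·1105.833333 = 132.661806
ŷ(1514) = a + b·1514 = 132.661806 + (-0.002302)·1514 = 129.177248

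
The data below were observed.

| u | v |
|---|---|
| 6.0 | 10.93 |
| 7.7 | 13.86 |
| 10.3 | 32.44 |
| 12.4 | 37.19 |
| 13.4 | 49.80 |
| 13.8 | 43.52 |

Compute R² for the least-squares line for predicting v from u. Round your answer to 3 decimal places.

0.948

n = 6, Σx = 63.6, Σy = 187.74, Σxy = 2235.486, Σx² = 725.14, Σy² = 7121.0446
Sxx = Σx² − (Σx)²/n = 725.14 − 674.16 = 50.98
Sxy = Σxy − (Σx)(Σy)/n = 2235.486 − 1990.044 = 245.442
Syy = Σy² − (Σy)²/n = 7121.0446 − 5874.3846 = 1246.66
R² = Sxy²/(Sxx·Syy) = (245.442)²/(50.98·1246.66) = 0.947872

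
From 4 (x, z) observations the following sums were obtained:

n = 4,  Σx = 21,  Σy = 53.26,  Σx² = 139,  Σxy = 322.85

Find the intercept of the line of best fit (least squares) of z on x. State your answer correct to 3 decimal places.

5.420

Sxx = Σx² − (Σx)²/n = 139 − 110.25 = 28.75
Sxy = Σxy − (Σx)(Σy)/n = 322.85 − 279.615 = 43.235
b = Sxy/Sxx = 43.235/28.75 = 1.503826
a = ȳ − b·x̄ = 13.315 − 1.503826·5.25 = 5.419913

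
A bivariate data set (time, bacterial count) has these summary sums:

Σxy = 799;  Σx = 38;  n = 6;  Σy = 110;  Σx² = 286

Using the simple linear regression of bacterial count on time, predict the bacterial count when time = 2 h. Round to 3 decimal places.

8.551

Sxx = Σx² − (Σx)²/n = 286 − 240.666667 = 45.333333
Sxy = Σxy − (Σx)(Σy)/n = 799 − 696.666667 = 102.333333
b = Sxy/Sxx = 102.333333/45.333333 = 2.257353
a = ȳ − b·x̄ = 18.333333 − 2.257353·6.333333 = 4.036765
ŷ(2) = a + b·2 = 4.036765 + 2.257353·2 = 8.551471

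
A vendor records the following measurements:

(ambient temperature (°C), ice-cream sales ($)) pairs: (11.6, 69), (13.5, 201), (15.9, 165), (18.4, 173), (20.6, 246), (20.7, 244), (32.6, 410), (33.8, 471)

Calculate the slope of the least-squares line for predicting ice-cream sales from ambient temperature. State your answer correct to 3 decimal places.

n = 8, Σx = 167.1, Σy = 1979, Σxy = 48724.8, Σx² = 3966.23
Sxx = Σx² − (Σx)²/n = 3966.23 − 3490.30125 = 475.92875
Sxy = Σxy − (Σx)(Σy)/n = 48724.8 − 41336.3625 = 7388.4375
b = Sxy/Sxx = 7388.4375/475.92875 = 15.524251

15.524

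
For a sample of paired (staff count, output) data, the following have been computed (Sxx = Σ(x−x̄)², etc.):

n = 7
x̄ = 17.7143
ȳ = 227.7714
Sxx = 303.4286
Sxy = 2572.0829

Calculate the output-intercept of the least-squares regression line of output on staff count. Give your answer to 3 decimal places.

b = Sxy/Sxx = 2572.0829/303.4286 = 8.476732
a = ȳ − b·x̄ = 227.7714 − 8.476732·17.7143 = 77.612028

77.612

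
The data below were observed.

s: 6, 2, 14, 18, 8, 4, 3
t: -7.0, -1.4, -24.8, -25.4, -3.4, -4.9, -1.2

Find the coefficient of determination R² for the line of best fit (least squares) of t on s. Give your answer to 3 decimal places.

n = 7, Σx = 55, Σy = -68.1, Σxy = -899.6, Σx² = 649, Σy² = 1348.17
Sxx = Σx² − (Σx)²/n = 649 − 432.142857 = 216.857143
Sxy = Σxy − (Σx)(Σy)/n = -899.6 − (-535.071429) = -364.528571
Syy = Σy² − (Σy)²/n = 1348.17 − 662.515714 = 685.654286
R² = Sxy²/(Sxx·Syy) = (-364.528571)²/(216.857143·685.654286) = 0.893684

0.894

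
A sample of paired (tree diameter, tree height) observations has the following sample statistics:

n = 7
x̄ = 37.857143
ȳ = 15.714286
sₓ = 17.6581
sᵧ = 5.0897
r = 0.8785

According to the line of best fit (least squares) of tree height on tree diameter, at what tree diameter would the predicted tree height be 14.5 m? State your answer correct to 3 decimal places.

33.062

b = r · sᵧ/sₓ = 0.8785 · 5.0897/17.6581 = 0.253215
a = ȳ − b·x̄ = 15.714286 − 0.253215·37.857143 = 6.128277
Set a + b·x = 14.5: x = (14.5 − 6.128277) / 0.253215 = 33.061675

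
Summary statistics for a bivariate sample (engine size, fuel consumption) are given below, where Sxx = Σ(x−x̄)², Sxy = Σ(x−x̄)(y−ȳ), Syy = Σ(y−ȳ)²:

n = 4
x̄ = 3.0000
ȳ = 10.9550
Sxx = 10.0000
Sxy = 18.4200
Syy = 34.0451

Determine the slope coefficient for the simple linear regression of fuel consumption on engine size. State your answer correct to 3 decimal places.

1.842

b = Sxy/Sxx = 18.42/10 = 1.842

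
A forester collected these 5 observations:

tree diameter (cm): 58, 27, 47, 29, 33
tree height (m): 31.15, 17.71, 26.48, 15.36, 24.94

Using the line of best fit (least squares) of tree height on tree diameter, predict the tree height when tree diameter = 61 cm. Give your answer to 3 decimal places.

32.926

n = 5, Σx = 194, Σy = 115.64, Σxy = 4797.89, Σx² = 8232
Sxx = Σx² − (Σx)²/n = 8232 − 7527.2 = 704.8
Sxy = Σxy − (Σx)(Σy)/n = 4797.89 − 4486.832 = 311.058
b = Sxy/Sxx = 311.058/704.8 = 0.441342
a = ȳ − b·x̄ = 23.128 − 0.441342·38.8 = 6.003922
ŷ(61) = a + b·61 = 6.003922 + 0.441342·61 = 32.925797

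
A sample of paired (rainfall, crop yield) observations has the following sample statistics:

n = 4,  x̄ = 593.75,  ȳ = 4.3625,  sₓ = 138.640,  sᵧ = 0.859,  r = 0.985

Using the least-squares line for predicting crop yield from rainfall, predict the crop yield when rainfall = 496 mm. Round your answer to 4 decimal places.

3.7659

b = r · sᵧ/sₓ = 0.985 · 0.859/138.64 = 0.006103
a = ȳ − b·x̄ = 4.3625 − 0.006103·593.75 = 0.738865
ŷ(496) = a + b·496 = 0.738865 + 0.006103·496 = 3.765935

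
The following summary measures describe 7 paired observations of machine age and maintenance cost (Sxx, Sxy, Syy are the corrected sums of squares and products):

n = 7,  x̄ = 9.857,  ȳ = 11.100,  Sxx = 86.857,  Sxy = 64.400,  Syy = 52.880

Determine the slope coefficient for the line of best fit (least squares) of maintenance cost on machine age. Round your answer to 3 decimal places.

b = Sxy/Sxx = 64.4/86.857 = 0.741449

0.741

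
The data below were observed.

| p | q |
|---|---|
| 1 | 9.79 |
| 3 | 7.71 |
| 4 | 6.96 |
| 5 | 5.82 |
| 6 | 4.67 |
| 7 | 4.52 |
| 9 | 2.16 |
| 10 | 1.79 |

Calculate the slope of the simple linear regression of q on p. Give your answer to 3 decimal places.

-0.898

n = 8, Σx = 45, Σy = 43.42, Σxy = 186.86, Σx² = 317
Sxx = Σx² − (Σx)²/n = 317 − 253.125 = 63.875
Sxy = Σxy − (Σx)(Σy)/n = 186.86 − 244.2375 = -57.3775
b = Sxy/Sxx = -57.3775/63.875 = -0.898278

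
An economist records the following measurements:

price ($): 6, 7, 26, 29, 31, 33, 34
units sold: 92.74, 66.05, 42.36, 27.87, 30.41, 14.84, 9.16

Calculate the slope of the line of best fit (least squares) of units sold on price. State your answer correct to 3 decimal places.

n = 7, Σx = 166, Σy = 283.43, Σxy = 4672.25, Σx² = 4808
Sxx = Σx² − (Σx)²/n = 4808 − 3936.571429 = 871.428571
Sxy = Σxy − (Σx)(Σy)/n = 4672.25 − 6721.34 = -2049.09
b = Sxy/Sxx = -2049.09/871.428571 = -2.351415

-2.351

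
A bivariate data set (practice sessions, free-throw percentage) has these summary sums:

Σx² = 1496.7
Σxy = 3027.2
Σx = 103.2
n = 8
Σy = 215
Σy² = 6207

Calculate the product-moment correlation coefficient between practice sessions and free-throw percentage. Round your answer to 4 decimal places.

0.9525

Sxx = Σx² − (Σx)²/n = 1496.7 − 1331.28 = 165.42
Sxy = Σxy − (Σx)(Σy)/n = 3027.2 − 2773.5 = 253.7
Syy = Σy² − (Σy)²/n = 6207 − 5778.125 = 428.875
r = Sxy/√(Sxx·Syy) = 253.7/√(70944.5025) = 253.7/266.354092 = 0.952491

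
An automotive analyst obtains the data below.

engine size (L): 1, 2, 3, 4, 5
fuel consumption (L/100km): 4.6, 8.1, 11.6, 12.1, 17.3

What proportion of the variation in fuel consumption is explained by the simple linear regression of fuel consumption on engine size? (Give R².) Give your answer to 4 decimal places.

n = 5, Σx = 15, Σy = 53.7, Σxy = 190.5, Σx² = 55, Σy² = 667.03
Sxx = Σx² − (Σx)²/n = 55 − 45 = 10
Sxy = Σxy − (Σx)(Σy)/n = 190.5 − 161.1 = 29.4
Syy = Σy² − (Σy)²/n = 667.03 − 576.738 = 90.292
R² = Sxy²/(Sxx·Syy) = (29.4)²/(10·90.292) = 0.957294

0.9573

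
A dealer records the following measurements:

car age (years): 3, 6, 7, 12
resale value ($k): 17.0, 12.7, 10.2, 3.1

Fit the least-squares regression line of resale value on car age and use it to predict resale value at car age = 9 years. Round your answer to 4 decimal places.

7.6452

n = 4, Σx = 28, Σy = 43, Σxy = 235.8, Σx² = 238
Sxx = Σx² − (Σx)²/n = 238 − 196 = 42
Sxy = Σxy − (Σx)(Σy)/n = 235.8 − 301 = -65.2
b = Sxy/Sxx = -65.2/42 = -1.552381
a = ȳ − b·x̄ = 10.75 − (-1.552381)·7 = 21.616667
ŷ(9) = a + b·9 = 21.616667 + (-1.552381)·9 = 7.645238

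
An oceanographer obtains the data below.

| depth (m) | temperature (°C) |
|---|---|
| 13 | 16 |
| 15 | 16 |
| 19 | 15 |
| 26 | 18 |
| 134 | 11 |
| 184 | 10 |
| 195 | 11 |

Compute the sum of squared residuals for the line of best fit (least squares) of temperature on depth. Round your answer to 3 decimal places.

8.339

n = 7, Σx = 586, Σy = 97, Σxy = 6660, Σx² = 91268, Σy² = 1403
Sxx = Σx² − (Σx)²/n = 91268 − 49056.571429 = 42211.428571
Sxy = Σxy − (Σx)(Σy)/n = 6660 − 8120.285714 = -1460.285714
Syy = Σy² − (Σy)²/n = 1403 − 1344.142857 = 58.857143
b = Sxy/Sxx = -1460.285714/42211.428571 = -0.034595
SSE = Syy − b·Sxy = 58.857143 − (-0.034595)·(-1460.285714) = 8.339204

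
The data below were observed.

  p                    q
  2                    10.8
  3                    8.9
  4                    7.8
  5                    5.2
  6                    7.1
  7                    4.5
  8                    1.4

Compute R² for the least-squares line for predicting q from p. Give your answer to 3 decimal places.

n = 7, Σx = 35, Σy = 45.7, Σxy = 190.8, Σx² = 203, Σy² = 356.35
Sxx = Σx² − (Σx)²/n = 203 − 175 = 28
Sxy = Σxy − (Σx)(Σy)/n = 190.8 − 228.5 = -37.7
Syy = Σy² − (Σy)²/n = 356.35 − 298.355714 = 57.994286
R² = Sxy²/(Sxx·Syy) = (-37.7)²/(28·57.994286) = 0.875265

0.875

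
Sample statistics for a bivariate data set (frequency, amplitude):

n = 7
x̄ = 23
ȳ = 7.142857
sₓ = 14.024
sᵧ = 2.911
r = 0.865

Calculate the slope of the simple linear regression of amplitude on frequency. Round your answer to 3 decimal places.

0.180

b = r · sᵧ/sₓ = 0.865 · 2.911/14.024 = 0.179550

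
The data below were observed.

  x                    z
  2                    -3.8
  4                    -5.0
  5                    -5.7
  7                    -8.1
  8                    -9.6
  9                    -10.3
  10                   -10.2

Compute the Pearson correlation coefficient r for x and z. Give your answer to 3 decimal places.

-0.984

n = 7, Σx = 45, Σy = -52.7, Σxy = -384.3, Σx² = 339, Σy² = 439.83
Sxx = Σx² − (Σx)²/n = 339 − 289.285714 = 49.714286
Sxy = Σxy − (Σx)(Σy)/n = -384.3 − (-338.785714) = -45.514286
Syy = Σy² − (Σy)²/n = 439.83 − 396.755714 = 43.074286
r = Sxy/√(Sxx·Syy) = -45.514286/√(2141.407347) = -45.514286/46.275343 = -0.983554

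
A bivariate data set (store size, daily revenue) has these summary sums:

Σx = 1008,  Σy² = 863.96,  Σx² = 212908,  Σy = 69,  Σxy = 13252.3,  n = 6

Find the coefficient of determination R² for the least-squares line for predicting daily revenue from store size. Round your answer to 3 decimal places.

0.898

Sxx = Σx² − (Σx)²/n = 212908 − 169344 = 43564
Sxy = Σxy − (Σx)(Σy)/n = 13252.3 − 11592 = 1660.3
Syy = Σy² − (Σy)²/n = 863.96 − 793.5 = 70.46
R² = Sxy²/(Sxx·Syy) = (1660.3)²/(43564·70.46) = 0.898055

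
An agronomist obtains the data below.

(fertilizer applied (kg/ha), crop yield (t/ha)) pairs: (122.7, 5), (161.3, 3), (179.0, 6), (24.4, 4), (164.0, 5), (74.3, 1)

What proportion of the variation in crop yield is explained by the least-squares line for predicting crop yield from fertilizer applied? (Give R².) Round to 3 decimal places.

0.231

n = 6, Σx = 725.7, Σy = 24, Σxy = 3163.3, Σx² = 106125.83, Σy² = 112
Sxx = Σx² − (Σx)²/n = 106125.83 − 87773.415 = 18352.415
Sxy = Σxy − (Σx)(Σy)/n = 3163.3 − 2902.8 = 260.5
Syy = Σy² − (Σy)²/n = 112 − 96 = 16
R² = Sxy²/(Sxx·Syy) = (260.5)²/(18352.415·16) = 0.231101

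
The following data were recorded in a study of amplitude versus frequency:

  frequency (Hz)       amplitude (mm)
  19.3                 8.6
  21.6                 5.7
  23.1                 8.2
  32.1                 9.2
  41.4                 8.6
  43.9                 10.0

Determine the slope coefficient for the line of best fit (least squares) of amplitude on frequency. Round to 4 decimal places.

n = 6, Σx = 181.4, Σy = 50.3, Σxy = 1568.88, Σx² = 6044.24
Sxx = Σx² − (Σx)²/n = 6044.24 − 5484.326667 = 559.913333
Sxy = Σxy − (Σx)(Σy)/n = 1568.88 − 1520.736667 = 48.143333
b = Sxy/Sxx = 48.143333/559.913333 = 0.085984

0.0860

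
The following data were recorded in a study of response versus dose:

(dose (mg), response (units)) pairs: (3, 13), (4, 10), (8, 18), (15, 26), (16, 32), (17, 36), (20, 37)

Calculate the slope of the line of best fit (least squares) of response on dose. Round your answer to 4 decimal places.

n = 7, Σx = 83, Σy = 172, Σxy = 2477, Σx² = 1259
Sxx = Σx² − (Σx)²/n = 1259 − 984.142857 = 274.857143
Sxy = Σxy − (Σx)(Σy)/n = 2477 − 2039.428571 = 437.571429
b = Sxy/Sxx = 437.571429/274.857143 = 1.591996

1.5920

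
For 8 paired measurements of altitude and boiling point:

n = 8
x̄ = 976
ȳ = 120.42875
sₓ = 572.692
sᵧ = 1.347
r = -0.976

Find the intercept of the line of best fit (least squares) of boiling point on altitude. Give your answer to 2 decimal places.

b = r · sᵧ/sₓ = -0.976 · 1.347/572.692 = -0.002296
a = ȳ − b·x̄ = 120.42875 − (-0.002296)·976 = 122.669256

122.67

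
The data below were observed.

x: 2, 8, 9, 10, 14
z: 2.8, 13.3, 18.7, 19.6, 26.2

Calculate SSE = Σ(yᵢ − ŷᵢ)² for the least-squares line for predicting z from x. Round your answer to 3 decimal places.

6.785

n = 5, Σx = 43, Σy = 80.6, Σxy = 843.1, Σx² = 445, Σy² = 1605.02
Sxx = Σx² − (Σx)²/n = 445 − 369.8 = 75.2
Sxy = Σxy − (Σx)(Σy)/n = 843.1 − 693.16 = 149.94
Syy = Σy² − (Σy)²/n = 1605.02 − 1299.272 = 305.748
b = Sxy/Sxx = 149.94/75.2 = 1.993883
SSE = Syy − b·Sxy = 305.748 − 1.993883·149.94 = 6.785186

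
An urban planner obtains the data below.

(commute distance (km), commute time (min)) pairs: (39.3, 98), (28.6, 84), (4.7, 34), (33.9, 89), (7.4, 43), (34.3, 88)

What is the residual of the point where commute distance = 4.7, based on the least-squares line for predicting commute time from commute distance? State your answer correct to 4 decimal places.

n = 6, Σx = 148.2, Σy = 436, Σxy = 12767.3, Σx² = 4765
Sxx = Σx² − (Σx)²/n = 4765 − 3660.54 = 1104.46
Sxy = Σxy − (Σx)(Σy)/n = 12767.3 − 10769.2 = 1998.1
b = Sxy/Sxx = 1998.1/1104.46 = 1.809119
a = ȳ − b·x̄ = 72.666667 − 1.809119·24.7 = 27.981418
ŷ(4.7) = 27.981418 + 1.809119·4.7 = 36.484279
residual = y − ŷ = 34 − 36.484279 = -2.484279

-2.4843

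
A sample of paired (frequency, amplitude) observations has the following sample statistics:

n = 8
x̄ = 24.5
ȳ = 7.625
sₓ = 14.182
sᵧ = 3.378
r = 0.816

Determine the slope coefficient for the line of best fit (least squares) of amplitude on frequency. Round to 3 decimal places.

b = r · sᵧ/sₓ = 0.816 · 3.378/14.182 = 0.194362

0.194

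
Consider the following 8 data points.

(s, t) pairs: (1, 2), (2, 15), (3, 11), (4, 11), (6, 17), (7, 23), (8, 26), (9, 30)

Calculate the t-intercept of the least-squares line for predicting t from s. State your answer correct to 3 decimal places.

2.292

n = 8, Σx = 40, Σy = 135, Σxy = 850, Σx² = 260
Sxx = Σx² − (Σx)²/n = 260 − 200 = 60
Sxy = Σxy − (Σx)(Σy)/n = 850 − 675 = 175
b = Sxy/Sxx = 175/60 = 2.916667
a = ȳ − b·x̄ = 16.875 − 2.916667·5 = 2.291667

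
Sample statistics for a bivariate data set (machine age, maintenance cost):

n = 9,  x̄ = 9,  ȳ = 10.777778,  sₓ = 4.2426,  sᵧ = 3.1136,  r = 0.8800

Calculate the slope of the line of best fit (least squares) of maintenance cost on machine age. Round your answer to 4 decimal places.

b = r · sᵧ/sₓ = 0.88 · 3.1136/4.2426 = 0.645823

0.6458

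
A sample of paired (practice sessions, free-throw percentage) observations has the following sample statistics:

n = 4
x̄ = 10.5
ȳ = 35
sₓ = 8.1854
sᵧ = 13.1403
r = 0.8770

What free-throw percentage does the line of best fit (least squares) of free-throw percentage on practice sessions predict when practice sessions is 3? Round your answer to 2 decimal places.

b = r · sᵧ/sₓ = 0.877 · 13.1403/8.1854 = 1.407878
a = ȳ − b·x̄ = 35 − 1.407878·10.5 = 20.217283
ŷ(3) = a + b·3 = 20.217283 + 1.407878·3 = 24.440916

24.44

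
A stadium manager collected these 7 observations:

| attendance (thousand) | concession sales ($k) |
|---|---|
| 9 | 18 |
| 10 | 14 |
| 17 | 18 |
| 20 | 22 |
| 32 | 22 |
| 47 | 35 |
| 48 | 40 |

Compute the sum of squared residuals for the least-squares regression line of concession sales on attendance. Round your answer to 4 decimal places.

59.0042

n = 7, Σx = 183, Σy = 169, Σxy = 5317, Σx² = 6407, Σy² = 4637
Sxx = Σx² − (Σx)²/n = 6407 − 4784.142857 = 1622.857143
Sxy = Σxy − (Σx)(Σy)/n = 5317 − 4418.142857 = 898.857143
Syy = Σy² − (Σy)²/n = 4637 − 4080.142857 = 556.857143
b = Sxy/Sxx = 898.857143/1622.857143 = 0.553873
SSE = Syy − b·Sxy = 556.857143 − 0.553873·898.857143 = 59.004225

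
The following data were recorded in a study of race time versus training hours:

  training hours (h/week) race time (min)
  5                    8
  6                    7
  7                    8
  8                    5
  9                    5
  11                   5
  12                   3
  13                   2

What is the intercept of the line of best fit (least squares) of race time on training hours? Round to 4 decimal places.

11.6497

n = 8, Σx = 71, Σy = 43, Σxy = 340, Σx² = 689
Sxx = Σx² − (Σx)²/n = 689 − 630.125 = 58.875
Sxy = Σxy − (Σx)(Σy)/n = 340 − 381.625 = -41.625
b = Sxy/Sxx = -41.625/58.875 = -0.707006
a = ȳ − b·x̄ = 5.375 − (-0.707006)·8.875 = 11.649682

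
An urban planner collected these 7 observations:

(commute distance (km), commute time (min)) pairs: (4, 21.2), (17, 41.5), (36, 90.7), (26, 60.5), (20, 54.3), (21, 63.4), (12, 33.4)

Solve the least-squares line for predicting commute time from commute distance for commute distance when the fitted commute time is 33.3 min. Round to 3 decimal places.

n = 7, Σx = 136, Σy = 365, Σxy = 8446.7, Σx² = 3262
Sxx = Σx² − (Σx)²/n = 3262 − 2642.285714 = 619.714286
Sxy = Σxy − (Σx)(Σy)/n = 8446.7 − 7091.428571 = 1355.271429
b = Sxy/Sxx = 1355.271429/619.714286 = 2.186929
a = ȳ − b·x̄ = 52.142857 − 2.186929·19.428571 = 9.653942
Set a + b·x = 33.3: x = (33.3 − 9.653942) / 2.186929 = 10.812447

10.812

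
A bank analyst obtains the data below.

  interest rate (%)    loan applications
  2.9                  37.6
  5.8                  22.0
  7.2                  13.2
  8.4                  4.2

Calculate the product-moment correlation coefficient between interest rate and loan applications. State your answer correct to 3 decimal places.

n = 4, Σx = 24.3, Σy = 77, Σxy = 366.96, Σx² = 164.45, Σy² = 2089.64
Sxx = Σx² − (Σx)²/n = 164.45 − 147.6225 = 16.8275
Sxy = Σxy − (Σx)(Σy)/n = 366.96 − 467.775 = -100.815
Syy = Σy² − (Σy)²/n = 2089.64 − 1482.25 = 607.39
r = Sxy/√(Sxx·Syy) = -100.815/√(10220.855225) = -100.815/101.098245 = -0.997198

-0.997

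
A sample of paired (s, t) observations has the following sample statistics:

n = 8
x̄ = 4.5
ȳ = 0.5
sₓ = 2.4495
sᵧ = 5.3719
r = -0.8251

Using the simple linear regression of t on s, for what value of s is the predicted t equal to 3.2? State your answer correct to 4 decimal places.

3.0079

b = r · sᵧ/sₓ = -0.8251 · 5.3719/2.4495 = -1.809494
a = ȳ − b·x̄ = 0.5 − (-1.809494)·4.5 = 8.642721
Set a + b·x = 3.2: x = (3.2 − 8.642721) / (-1.809494) = 3.007870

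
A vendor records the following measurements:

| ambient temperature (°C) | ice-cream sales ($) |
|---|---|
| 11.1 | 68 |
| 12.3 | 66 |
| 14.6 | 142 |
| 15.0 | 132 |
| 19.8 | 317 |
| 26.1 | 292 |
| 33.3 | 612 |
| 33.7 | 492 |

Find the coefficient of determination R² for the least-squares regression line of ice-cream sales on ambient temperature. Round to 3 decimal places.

0.923

n = 8, Σx = 165.9, Σy = 2121, Σxy = 56477.6, Σx² = 4030.49, Σy² = 848929
Sxx = Σx² − (Σx)²/n = 4030.49 − 3440.35125 = 590.13875
Sxy = Σxy − (Σx)(Σy)/n = 56477.6 − 43984.2375 = 12493.3625
Syy = Σy² − (Σy)²/n = 848929 − 562330.125 = 286598.875
R² = Sxy²/(Sxx·Syy) = (12493.3625)²/(590.13875·286598.875) = 0.922848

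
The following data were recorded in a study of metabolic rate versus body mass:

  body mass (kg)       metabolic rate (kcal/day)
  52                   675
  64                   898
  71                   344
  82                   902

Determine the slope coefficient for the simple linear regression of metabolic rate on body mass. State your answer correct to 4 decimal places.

2.9115

n = 4, Σx = 269, Σy = 2819, Σxy = 190960, Σx² = 18565
Sxx = Σx² − (Σx)²/n = 18565 − 18090.25 = 474.75
Sxy = Σxy − (Σx)(Σy)/n = 190960 − 189577.75 = 1382.25
b = Sxy/Sxx = 1382.25/474.75 = 2.911532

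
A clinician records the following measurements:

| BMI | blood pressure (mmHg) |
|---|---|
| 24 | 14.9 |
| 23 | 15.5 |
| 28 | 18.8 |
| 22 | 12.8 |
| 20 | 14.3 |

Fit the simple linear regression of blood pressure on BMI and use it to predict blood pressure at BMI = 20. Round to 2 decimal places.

13.07

n = 5, Σx = 117, Σy = 76.3, Σxy = 1808.1, Σx² = 2773
Sxx = Σx² − (Σx)²/n = 2773 − 2737.8 = 35.2
Sxy = Σxy − (Σx)(Σy)/n = 1808.1 − 1785.42 = 22.68
b = Sxy/Sxx = 22.68/35.2 = 0.644318
a = ȳ − b·x̄ = 15.26 − 0.644318·23.4 = 0.182955
ŷ(20) = a + b·20 = 0.182955 + 0.644318·20 = 13.069318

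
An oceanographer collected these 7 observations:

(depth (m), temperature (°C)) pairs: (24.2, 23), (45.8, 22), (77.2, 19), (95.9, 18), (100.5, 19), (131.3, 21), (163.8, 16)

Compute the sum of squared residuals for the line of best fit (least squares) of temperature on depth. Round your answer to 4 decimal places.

n = 7, Σx = 638.7, Σy = 138, Σxy = 12044.8, Σx² = 72010.31, Σy² = 2756
Sxx = Σx² − (Σx)²/n = 72010.31 − 58276.812857 = 13733.497143
Sxy = Σxy − (Σx)(Σy)/n = 12044.8 − 12591.514286 = -546.714286
Syy = Σy² − (Σy)²/n = 2756 − 2720.571429 = 35.428571
b = Sxy/Sxx = -546.714286/13733.497143 = -0.039809
SSE = Syy − b·Sxy = 35.428571 − (-0.039809)·(-546.714286) = 13.664522

13.6645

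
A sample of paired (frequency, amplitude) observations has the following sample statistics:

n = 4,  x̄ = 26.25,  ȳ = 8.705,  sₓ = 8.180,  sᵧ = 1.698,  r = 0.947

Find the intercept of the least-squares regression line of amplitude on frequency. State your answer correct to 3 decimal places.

b = r · sᵧ/sₓ = 0.947 · 1.698/8.18 = 0.196578
a = ȳ − b·x̄ = 8.705 − 0.196578·26.25 = 3.544834

3.545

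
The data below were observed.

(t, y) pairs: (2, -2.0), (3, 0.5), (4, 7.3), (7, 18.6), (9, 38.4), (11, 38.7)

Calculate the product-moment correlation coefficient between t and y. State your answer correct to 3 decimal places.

n = 6, Σx = 36, Σy = 101.5, Σxy = 928.2, Σx² = 280, Σy² = 3375.75
Sxx = Σx² − (Σx)²/n = 280 − 216 = 64
Sxy = Σxy − (Σx)(Σy)/n = 928.2 − 609 = 319.2
Syy = Σy² − (Σy)²/n = 3375.75 − 1717.041667 = 1658.708333
r = Sxy/√(Sxx·Syy) = 319.2/√(106157.333333) = 319.2/325.817945 = 0.979688

0.980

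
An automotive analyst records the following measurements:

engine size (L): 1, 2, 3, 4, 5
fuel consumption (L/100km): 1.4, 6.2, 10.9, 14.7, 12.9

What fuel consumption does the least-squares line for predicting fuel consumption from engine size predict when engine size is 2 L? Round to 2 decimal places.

n = 5, Σx = 15, Σy = 46.1, Σxy = 169.8, Σx² = 55
Sxx = Σx² − (Σx)²/n = 55 − 45 = 10
Sxy = Σxy − (Σx)(Σy)/n = 169.8 − 138.3 = 31.5
b = Sxy/Sxx = 31.5/10 = 3.15
a = ȳ − b·x̄ = 9.22 − 3.15·3 = -0.23
ŷ(2) = a + b·2 = -0.23 + 3.15·2 = 6.07

6.07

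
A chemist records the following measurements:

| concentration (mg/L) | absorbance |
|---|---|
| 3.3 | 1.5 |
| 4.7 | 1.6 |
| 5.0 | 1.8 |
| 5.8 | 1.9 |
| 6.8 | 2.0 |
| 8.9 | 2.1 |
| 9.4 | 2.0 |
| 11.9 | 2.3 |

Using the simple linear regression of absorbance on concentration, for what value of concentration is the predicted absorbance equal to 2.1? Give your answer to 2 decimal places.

9.32

n = 8, Σx = 55.8, Σy = 15.2, Σxy = 110.95, Σx² = 447.04
Sxx = Σx² − (Σx)²/n = 447.04 − 389.205 = 57.835
Sxy = Σxy − (Σx)(Σy)/n = 110.95 − 106.02 = 4.93
b = Sxy/Sxx = 4.93/57.835 = 0.085243
a = ȳ − b·x̄ = 1.9 − 0.085243·6.975 = 1.305434
Set a + b·x = 2.1: x = (2.1 − 1.305434) / 0.085243 = 9.321247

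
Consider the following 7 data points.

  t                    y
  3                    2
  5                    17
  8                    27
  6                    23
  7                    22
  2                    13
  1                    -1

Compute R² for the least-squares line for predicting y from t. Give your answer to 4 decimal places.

0.8155

n = 7, Σx = 32, Σy = 103, Σxy = 624, Σx² = 188, Σy² = 2205
Sxx = Σx² − (Σx)²/n = 188 − 146.285714 = 41.714286
Sxy = Σxy − (Σx)(Σy)/n = 624 − 470.857143 = 153.142857
Syy = Σy² − (Σy)²/n = 2205 − 1515.571429 = 689.428571
R² = Sxy²/(Sxx·Syy) = (153.142857)²/(41.714286·689.428571) = 0.815491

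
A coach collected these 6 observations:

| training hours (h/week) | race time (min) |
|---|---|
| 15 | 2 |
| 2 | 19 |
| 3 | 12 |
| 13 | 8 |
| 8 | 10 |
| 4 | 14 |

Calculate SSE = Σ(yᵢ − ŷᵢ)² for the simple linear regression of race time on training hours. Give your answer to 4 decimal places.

n = 6, Σx = 45, Σy = 65, Σxy = 344, Σx² = 487, Σy² = 869
Sxx = Σx² − (Σx)²/n = 487 − 337.5 = 149.5
Sxy = Σxy − (Σx)(Σy)/n = 344 − 487.5 = -143.5
Syy = Σy² − (Σy)²/n = 869 − 704.166667 = 164.833333
b = Sxy/Sxx = -143.5/149.5 = -0.959866
SSE = Syy − b·Sxy = 164.833333 − (-0.959866)·(-143.5) = 27.092531

27.0925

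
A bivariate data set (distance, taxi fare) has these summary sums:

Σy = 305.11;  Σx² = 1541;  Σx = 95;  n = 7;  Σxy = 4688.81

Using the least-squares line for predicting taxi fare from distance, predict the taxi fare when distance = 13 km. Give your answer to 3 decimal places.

42.343

Sxx = Σx² − (Σx)²/n = 1541 − 1289.285714 = 251.714286
Sxy = Σxy − (Σx)(Σy)/n = 4688.81 − 4140.778571 = 548.031429
b = Sxy/Sxx = 548.031429/251.714286 = 2.177196
a = ȳ − b·x̄ = 43.587143 − 2.177196·13.571429 = 14.039478
ŷ(13) = a + b·13 = 14.039478 + 2.177196·13 = 42.343031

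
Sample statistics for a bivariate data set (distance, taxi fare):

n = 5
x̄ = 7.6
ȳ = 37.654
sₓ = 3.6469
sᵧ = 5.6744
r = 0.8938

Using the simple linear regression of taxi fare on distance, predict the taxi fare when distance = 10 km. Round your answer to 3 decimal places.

40.992

b = r · sᵧ/sₓ = 0.8938 · 5.6744/3.6469 = 1.390710
a = ȳ − b·x̄ = 37.654 − 1.390710·7.6 = 27.084607
ŷ(10) = a + b·10 = 27.084607 + 1.390710·10 = 40.991703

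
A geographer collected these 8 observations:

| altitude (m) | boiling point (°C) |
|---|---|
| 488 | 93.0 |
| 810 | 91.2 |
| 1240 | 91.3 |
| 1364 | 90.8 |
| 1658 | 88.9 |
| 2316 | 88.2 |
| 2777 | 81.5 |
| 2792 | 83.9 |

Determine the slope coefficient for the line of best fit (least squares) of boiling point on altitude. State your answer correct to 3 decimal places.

-0.004

n = 8, Σx = 13445, Σy = 708.8, Σxy = 1168560.9, Σx² = 27912153
Sxx = Σx² − (Σx)²/n = 27912153 − 22596003.125 = 5316149.875
Sxy = Σxy − (Σx)(Σy)/n = 1168560.9 − 1191227 = -22666.1
b = Sxy/Sxx = -22666.1/5316149.875 = -0.004264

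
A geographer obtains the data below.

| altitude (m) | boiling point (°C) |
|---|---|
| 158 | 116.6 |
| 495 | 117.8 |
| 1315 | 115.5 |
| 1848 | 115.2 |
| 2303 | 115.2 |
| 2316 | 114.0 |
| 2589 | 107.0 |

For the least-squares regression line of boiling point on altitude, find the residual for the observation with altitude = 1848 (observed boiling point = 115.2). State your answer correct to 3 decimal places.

1.437

n = 7, Σx = 11024, Σy = 801.3, Σxy = 1247858.5, Σx² = 22784904
Sxx = Σx² − (Σx)²/n = 22784904 − 17361225.142857 = 5423678.857143
Sxy = Σxy − (Σx)(Σy)/n = 1247858.5 − 1261933.028571 = -14074.528571
b = Sxy/Sxx = -14074.528571/5423678.857143 = -0.002595
a = ȳ − b·x̄ = 114.471429 − (-0.002595)·1574.857143 = 118.558207
ŷ(1848) = 118.558207 + (-0.002595)·1848 = 113.762619
residual = y − ŷ = 115.2 − 113.762619 = 1.437381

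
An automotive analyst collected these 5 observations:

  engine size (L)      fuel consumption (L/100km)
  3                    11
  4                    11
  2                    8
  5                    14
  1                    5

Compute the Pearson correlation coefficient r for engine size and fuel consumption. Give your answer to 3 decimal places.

n = 5, Σx = 15, Σy = 49, Σxy = 168, Σx² = 55, Σy² = 527
Sxx = Σx² − (Σx)²/n = 55 − 45 = 10
Sxy = Σxy − (Σx)(Σy)/n = 168 − 147 = 21
Syy = Σy² − (Σy)²/n = 527 − 480.2 = 46.8
r = Sxy/√(Sxx·Syy) = 21/√(468) = 21/21.633308 = 0.970725

0.971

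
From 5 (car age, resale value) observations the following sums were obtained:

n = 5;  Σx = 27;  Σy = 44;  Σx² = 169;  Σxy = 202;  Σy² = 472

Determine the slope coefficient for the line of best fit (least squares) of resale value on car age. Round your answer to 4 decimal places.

-1.5345

Sxx = Σx² − (Σx)²/n = 169 − 145.8 = 23.2
Sxy = Σxy − (Σx)(Σy)/n = 202 − 237.6 = -35.6
b = Sxy/Sxx = -35.6/23.2 = -1.534483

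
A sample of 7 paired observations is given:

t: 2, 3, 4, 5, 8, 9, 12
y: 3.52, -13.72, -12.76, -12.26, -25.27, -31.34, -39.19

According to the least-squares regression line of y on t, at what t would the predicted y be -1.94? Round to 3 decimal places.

n = 7, Σx = 43, Σy = -131.02, Σxy = -1100.96, Σx² = 343
Sxx = Σx² − (Σx)²/n = 343 − 264.142857 = 78.857143
Sxy = Σxy − (Σx)(Σy)/n = -1100.96 − (-804.837143) = -296.122857
b = Sxy/Sxx = -296.122857/78.857143 = -3.755181
a = ȳ − b·x̄ = -18.717143 − (-3.755181)·6.142857 = 4.350399
Set a + b·x = -1.94: x = (-1.94 − 4.350399) / (-3.755181) = 1.675125

1.675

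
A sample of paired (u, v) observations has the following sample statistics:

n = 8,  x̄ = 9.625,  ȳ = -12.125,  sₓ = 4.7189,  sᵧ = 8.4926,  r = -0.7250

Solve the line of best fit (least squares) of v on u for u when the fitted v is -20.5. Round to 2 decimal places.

16.04

b = r · sᵧ/sₓ = -0.725 · 8.4926/4.7189 = -1.304782
a = ȳ − b·x̄ = -12.125 − (-1.304782)·9.625 = 0.433525
Set a + b·x = -20.5: x = (-20.5 − 0.433525) / (-1.304782) = 16.043698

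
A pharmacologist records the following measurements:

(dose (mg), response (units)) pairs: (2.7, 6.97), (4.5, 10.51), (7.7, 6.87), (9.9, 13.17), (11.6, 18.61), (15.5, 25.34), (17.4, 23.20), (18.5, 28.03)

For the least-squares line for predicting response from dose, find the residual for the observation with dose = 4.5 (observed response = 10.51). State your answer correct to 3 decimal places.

n = 8, Σx = 87.8, Σy = 132.7, Σxy = 1780.277, Σx² = 1204.66
Sxx = Σx² − (Σx)²/n = 1204.66 − 963.605 = 241.055
Sxy = Σxy − (Σx)(Σy)/n = 1780.277 − 1456.3825 = 323.8945
b = Sxy/Sxx = 323.8945/241.055 = 1.343654
a = ȳ − b·x̄ = 16.5875 − 1.343654·10.975 = 1.840898
ŷ(4.5) = 1.840898 + 1.343654·4.5 = 7.887341
residual = y − ŷ = 10.51 − 7.887341 = 2.622659

2.623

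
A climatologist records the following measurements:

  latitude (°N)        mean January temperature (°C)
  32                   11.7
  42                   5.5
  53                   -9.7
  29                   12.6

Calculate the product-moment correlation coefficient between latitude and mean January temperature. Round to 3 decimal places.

-0.974

n = 4, Σx = 156, Σy = 20.1, Σxy = 456.7, Σx² = 6438, Σy² = 419.99
Sxx = Σx² − (Σx)²/n = 6438 − 6084 = 354
Sxy = Σxy − (Σx)(Σy)/n = 456.7 − 783.9 = -327.2
Syy = Σy² − (Σy)²/n = 419.99 − 101.0025 = 318.9875
r = Sxy/√(Sxx·Syy) = -327.2/√(112921.575) = -327.2/336.038056 = -0.973699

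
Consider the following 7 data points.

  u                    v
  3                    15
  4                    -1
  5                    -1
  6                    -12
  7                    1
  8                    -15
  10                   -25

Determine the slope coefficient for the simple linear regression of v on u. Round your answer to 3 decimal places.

n = 7, Σx = 43, Σy = -38, Σxy = -399, Σx² = 299
Sxx = Σx² − (Σx)²/n = 299 − 264.142857 = 34.857143
Sxy = Σxy − (Σx)(Σy)/n = -399 − (-233.428571) = -165.571429
b = Sxy/Sxx = -165.571429/34.857143 = -4.75

-4.750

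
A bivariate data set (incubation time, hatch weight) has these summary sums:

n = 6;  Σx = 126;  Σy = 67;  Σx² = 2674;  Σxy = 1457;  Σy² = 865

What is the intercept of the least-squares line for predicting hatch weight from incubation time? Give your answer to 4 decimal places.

Sxx = Σx² − (Σx)²/n = 2674 − 2646 = 28
Sxy = Σxy − (Σx)(Σy)/n = 1457 − 1407 = 50
b = Sxy/Sxx = 50/28 = 1.785714
a = ȳ − b·x̄ = 11.166667 − 1.785714·21 = -26.333333

-26.3333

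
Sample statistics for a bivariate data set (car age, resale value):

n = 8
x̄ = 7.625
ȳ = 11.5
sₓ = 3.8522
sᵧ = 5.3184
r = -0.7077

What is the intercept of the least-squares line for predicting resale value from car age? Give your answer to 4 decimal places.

18.9501

b = r · sᵧ/sₓ = -0.7077 · 5.3184/3.8522 = -0.977060
a = ȳ − b·x̄ = 11.5 − (-0.977060)·7.625 = 18.950085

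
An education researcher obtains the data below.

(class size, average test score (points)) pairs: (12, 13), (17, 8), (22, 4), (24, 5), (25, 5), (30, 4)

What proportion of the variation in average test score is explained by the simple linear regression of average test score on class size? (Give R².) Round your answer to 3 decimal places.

0.808

n = 6, Σx = 130, Σy = 39, Σxy = 745, Σx² = 3018, Σy² = 315
Sxx = Σx² − (Σx)²/n = 3018 − 2816.666667 = 201.333333
Sxy = Σxy − (Σx)(Σy)/n = 745 − 845 = -100
Syy = Σy² − (Σy)²/n = 315 − 253.5 = 61.5
R² = Sxy²/(Sxx·Syy) = (-100)²/(201.333333·61.5) = 0.807624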